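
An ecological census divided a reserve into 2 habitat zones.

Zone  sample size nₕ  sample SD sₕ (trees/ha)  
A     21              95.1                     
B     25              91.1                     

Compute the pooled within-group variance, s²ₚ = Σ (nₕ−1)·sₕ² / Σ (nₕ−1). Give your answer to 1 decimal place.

8637.8

A: (21−1)·95.1² = 20·9044.01 = 180880.2
B: (25−1)·91.1² = 24·8299.21 = 199181.04
Numerator = 380061.24; denominator = Σ(nₕ−1) = 44.
s²ₚ = 380061.24/44 = 8637.755... → 8637.8.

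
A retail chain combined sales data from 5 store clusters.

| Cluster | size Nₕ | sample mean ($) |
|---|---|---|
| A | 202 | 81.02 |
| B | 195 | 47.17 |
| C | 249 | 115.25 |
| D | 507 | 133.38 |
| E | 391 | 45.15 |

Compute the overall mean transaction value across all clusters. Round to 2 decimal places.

90.37

N = 1544; weights Wₕ = Nₕ/N = (0.1308, 0.1263, 0.1613, 0.3284, 0.2532).
x̄_st = Σ Wₕ·x̄ₕ = 0.1308·81.02 + 0.1263·47.17 + 0.1613·115.25 + 0.3284·133.38 + 0.2532·45.15 ≈ 90.3748...
→ 90.37.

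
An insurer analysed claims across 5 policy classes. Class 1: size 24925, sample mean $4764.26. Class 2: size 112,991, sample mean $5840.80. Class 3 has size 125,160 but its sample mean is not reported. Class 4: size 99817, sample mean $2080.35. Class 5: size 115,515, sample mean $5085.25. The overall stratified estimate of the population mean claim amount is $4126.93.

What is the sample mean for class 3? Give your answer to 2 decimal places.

3200.48

N = 24925 + 112991 + 125160 + 99817 + 115515 = 478408.
Overall total = μ·N = 4126.93·478408 = 1974356327.44.
Subtract the known strata: 24925·4764.26 + 112991·5840.80 + 99817·2080.35 + 115515·5085.25 = 1573783963.
Remaining total for class 3: 1974356327.44 − 1573783963 = 400572364.44.
Divide by its size: 400572364.44 / 125160 = 3200.4823... → 3200.48.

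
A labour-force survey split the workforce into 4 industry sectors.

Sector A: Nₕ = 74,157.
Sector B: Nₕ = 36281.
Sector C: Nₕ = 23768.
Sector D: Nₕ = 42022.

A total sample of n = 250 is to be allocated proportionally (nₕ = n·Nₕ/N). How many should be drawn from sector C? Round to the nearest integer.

N = 74157 + 36281 + 23768 + 42022 = 176228.
n_C = 250·23768/176228 = 33.718... → 34.

34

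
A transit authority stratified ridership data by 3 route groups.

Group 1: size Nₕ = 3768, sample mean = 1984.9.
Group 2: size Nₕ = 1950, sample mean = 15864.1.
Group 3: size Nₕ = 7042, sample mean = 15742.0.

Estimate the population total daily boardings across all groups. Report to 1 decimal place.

149269262.2

1: 3768·1984.9 = 7479103.2
2: 1950·15864.1 = 30934995
3: 7042·15742.0 = 110855164
τ̂ = Σ Nₕx̄ₕ = 149269262.2.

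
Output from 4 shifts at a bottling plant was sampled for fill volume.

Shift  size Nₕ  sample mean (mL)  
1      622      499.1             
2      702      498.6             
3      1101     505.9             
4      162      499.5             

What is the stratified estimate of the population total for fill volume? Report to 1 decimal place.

Estimate total by summing Nₕ·x̄ₕ over strata.
622·499.1 + 702·498.6 + 1101·505.9 + 162·499.5 = 310440.2 + 350017.2 + 556995.9 + 80919 = 1298372.3.

1298372.3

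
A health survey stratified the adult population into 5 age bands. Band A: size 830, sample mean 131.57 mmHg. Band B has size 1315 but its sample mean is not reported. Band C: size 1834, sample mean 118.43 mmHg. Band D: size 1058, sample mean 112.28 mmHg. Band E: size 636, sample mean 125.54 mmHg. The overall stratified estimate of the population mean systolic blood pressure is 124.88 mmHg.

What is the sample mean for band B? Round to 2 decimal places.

139.47

N = 830 + 1315 + 1834 + 1058 + 636 = 5673.
Overall total = μ·N = 124.88·5673 = 708444.24.
Subtract the known strata: 830·131.57 + 1834·118.43 + 1058·112.28 + 636·125.54 = 525039.4.
Remaining total for band B: 708444.24 − 525039.4 = 183404.84.
Divide by its size: 183404.84 / 1315 = 139.4714... → 139.47.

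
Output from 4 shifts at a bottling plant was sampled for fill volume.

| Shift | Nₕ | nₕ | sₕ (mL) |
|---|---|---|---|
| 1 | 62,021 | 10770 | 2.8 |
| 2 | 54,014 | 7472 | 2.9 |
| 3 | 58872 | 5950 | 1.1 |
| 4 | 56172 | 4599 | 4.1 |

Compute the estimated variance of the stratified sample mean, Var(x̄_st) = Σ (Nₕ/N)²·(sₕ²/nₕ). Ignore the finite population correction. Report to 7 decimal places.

N = 231079; Wₕ = Nₕ/N.
shift 1: (62021/231079)²·2.8²/10770 = 0.0000524393
shift 2: (54014/231079)²·2.9²/7472 = 0.0000614966
shift 3: (58872/231079)²·1.1²/5950 = 0.0000131997
shift 4: (56172/231079)²·4.1²/4599 = 0.0002159848
Sum = 0.0003431204 → 0.0003431.

0.0003431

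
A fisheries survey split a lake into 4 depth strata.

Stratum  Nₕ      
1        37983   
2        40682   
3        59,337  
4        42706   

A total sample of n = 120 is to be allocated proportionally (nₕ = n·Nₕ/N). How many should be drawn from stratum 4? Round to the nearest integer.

28

Share of stratum 4 = 42706/180708 = 0.23633.
Allocate 120 × 0.23633 = 28.359... → 28.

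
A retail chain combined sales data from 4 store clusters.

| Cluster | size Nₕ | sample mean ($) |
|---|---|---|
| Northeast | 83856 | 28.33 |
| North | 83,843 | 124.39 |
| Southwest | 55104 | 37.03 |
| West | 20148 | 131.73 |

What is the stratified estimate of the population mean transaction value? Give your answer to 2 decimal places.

72.03

x̄_st = (Σ Nₕx̄ₕ) / (Σ Nₕ) = (83856·28.33 + 83843·124.39 + 55104·37.03 + 20148·131.73) / 242951
= 17499468.41 / 242951 = 72.0288... → 72.03.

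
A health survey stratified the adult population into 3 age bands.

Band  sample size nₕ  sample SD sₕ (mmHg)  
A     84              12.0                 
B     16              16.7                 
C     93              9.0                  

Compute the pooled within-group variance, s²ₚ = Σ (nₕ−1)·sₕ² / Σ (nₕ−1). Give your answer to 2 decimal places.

124.14

Degrees of freedom: 83 + 15 + 92 = 190.
Σ(nₕ−1)sₕ² = 83·144 + 15·278.89 + 92·81 = 23587.35.
s²ₚ = 23587.35 / 190 = 124.1439... → 124.14.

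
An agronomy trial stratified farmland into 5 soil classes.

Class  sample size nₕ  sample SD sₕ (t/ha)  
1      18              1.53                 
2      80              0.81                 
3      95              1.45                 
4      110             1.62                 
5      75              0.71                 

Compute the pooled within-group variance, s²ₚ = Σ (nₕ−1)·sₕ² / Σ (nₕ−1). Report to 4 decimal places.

1: (18−1)·1.53² = 17·2.3409 = 39.7953
2: (80−1)·0.81² = 79·0.6561 = 51.8319
3: (95−1)·1.45² = 94·2.1025 = 197.635
4: (110−1)·1.62² = 109·2.6244 = 286.0596
5: (75−1)·0.71² = 74·0.5041 = 37.3034
Numerator = 612.6252; denominator = Σ(nₕ−1) = 373.
s²ₚ = 612.6252/373 = 1.642427... → 1.6424.

1.6424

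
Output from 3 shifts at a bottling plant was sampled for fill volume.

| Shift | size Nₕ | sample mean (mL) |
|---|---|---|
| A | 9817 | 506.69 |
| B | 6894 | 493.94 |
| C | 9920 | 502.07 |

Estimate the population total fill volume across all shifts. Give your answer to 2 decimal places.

Estimate total by summing Nₕ·x̄ₕ over strata.
9817·506.69 + 6894·493.94 + 9920·502.07 = 4974175.73 + 3405222.36 + 4980534.4 = 13359932.49.

13359932.49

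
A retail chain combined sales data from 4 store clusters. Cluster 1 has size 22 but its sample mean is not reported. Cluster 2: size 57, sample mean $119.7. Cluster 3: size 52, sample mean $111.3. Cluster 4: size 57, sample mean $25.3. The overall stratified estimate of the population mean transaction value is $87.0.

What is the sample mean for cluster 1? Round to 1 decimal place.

Σ Nₕx̄ₕ = N·μ, so 22·x̄_1 = 188·87.0 − (57·119.7 + 52·111.3 + 57·25.3).
= 16356 − 14052.6 = 2303.4.
x̄_1 = 2303.4 / 22 = 104.7 → 104.7.

104.7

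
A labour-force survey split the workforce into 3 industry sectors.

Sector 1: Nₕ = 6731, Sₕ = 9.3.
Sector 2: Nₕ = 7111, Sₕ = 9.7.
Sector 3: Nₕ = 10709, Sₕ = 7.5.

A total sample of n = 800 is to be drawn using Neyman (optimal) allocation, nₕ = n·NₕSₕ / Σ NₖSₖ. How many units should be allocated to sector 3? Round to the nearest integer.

303

Σ NₕSₕ = 6731·9.3 + 7111·9.7 + 10709·7.5 = 211892.5.
Share for 3: 80317.5/211892.5 = 0.37905.
n_3 = 800 × 0.37905 = 303.239... → 303.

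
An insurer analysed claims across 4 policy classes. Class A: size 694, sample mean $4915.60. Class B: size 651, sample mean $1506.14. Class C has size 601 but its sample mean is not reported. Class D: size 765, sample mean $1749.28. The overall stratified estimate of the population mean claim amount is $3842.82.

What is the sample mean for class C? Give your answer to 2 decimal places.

7799.94

Σ Nₕx̄ₕ = N·μ, so 601·x̄_C = 2711·3842.82 − (694·4915.60 + 651·1506.14 + 765·1749.28).
= 10417885.02 − 5730122.74 = 4687762.28.
x̄_C = 4687762.28 / 601 = 7799.9372... → 7799.94.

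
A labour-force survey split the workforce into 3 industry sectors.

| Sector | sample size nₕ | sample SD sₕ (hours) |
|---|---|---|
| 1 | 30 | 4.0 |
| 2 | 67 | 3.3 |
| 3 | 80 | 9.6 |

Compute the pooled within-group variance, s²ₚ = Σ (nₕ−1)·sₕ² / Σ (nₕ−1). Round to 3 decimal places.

48.640

1: (30−1)·4.0² = 29·16 = 464
2: (67−1)·3.3² = 66·10.89 = 718.74
3: (80−1)·9.6² = 79·92.16 = 7280.64
Numerator = 8463.38; denominator = Σ(nₕ−1) = 174.
s²ₚ = 8463.38/174 = 48.64011... → 48.640.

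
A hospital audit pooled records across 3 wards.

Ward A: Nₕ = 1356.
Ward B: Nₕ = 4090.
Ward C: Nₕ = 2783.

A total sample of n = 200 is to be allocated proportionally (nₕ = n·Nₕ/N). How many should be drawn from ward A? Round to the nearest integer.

33

Share of ward A = 1356/8229 = 0.16478.
Allocate 200 × 0.16478 = 32.957... → 33.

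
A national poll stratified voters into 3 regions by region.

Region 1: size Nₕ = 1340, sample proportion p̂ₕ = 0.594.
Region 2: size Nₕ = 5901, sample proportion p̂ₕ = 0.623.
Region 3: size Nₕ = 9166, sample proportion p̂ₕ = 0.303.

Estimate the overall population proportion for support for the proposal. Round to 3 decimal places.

0.442

Wₕ = Nₕ/N with N = 16407: 0.0817, 0.3597, 0.5587.
p̂_st = 0.0817·0.594 + 0.3597·0.623 + 0.5587·0.303 ≈ 0.44186... → 0.442.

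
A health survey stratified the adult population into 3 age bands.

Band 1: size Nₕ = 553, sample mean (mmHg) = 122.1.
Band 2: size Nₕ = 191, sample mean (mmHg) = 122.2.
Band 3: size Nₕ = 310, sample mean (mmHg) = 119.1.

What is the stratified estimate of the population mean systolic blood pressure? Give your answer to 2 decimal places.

x̄_st = (Σ Nₕx̄ₕ) / (Σ Nₕ) = (553·122.1 + 191·122.2 + 310·119.1) / 1054
= 127782.5 / 1054 = 121.2358... → 121.24.

121.24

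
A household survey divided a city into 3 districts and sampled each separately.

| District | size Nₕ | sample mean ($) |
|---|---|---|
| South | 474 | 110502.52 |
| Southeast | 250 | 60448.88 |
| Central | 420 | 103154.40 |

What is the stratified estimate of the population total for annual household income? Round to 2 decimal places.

South: 474·110502.52 = 52378194.48
Southeast: 250·60448.88 = 15112220
Central: 420·103154.40 = 43324848
τ̂ = Σ Nₕx̄ₕ = 110815262.48.

110815262.48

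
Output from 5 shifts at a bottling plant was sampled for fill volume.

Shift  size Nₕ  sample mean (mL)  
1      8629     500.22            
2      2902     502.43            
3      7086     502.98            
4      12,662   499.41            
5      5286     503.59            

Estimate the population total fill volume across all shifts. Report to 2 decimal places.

Estimate total by summing Nₕ·x̄ₕ over strata.
8629·500.22 + 2902·502.43 + 7086·502.98 + 12662·499.41 + 5286·503.59 = 4316398.38 + 1458051.86 + 3564116.28 + 6323529.42 + 2661976.74 = 18324072.68.

18324072.68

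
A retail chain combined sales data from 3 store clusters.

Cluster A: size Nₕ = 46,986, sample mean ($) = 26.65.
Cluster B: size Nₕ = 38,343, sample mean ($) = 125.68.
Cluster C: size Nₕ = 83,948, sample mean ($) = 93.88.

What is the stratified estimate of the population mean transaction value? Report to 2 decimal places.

N = 169277; weights Wₕ = Nₕ/N = (0.2776, 0.2265, 0.4959).
x̄_st = Σ Wₕ·x̄ₕ = 0.2776·26.65 + 0.2265·125.68 + 0.4959·93.88 ≈ 82.4221...
→ 82.42.

82.42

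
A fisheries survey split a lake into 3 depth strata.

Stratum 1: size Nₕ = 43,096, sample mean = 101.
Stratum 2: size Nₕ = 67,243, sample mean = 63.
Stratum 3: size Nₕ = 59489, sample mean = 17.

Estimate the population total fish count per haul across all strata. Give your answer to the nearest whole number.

1: 43096·101 = 4352696
2: 67243·63 = 4236309
3: 59489·17 = 1011313
τ̂ = Σ Nₕx̄ₕ = 9600318.

9600318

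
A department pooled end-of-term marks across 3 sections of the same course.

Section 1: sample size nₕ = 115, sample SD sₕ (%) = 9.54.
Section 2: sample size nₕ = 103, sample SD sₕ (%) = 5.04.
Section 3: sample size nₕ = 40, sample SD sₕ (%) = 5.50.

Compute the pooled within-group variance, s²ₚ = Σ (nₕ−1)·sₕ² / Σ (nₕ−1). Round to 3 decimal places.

55.475

1: (115−1)·9.54² = 114·91.0116 = 10375.3224
2: (103−1)·5.04² = 102·25.4016 = 2590.9632
3: (40−1)·5.50² = 39·30.25 = 1179.75
Numerator = 14146.0356; denominator = Σ(nₕ−1) = 255.
s²ₚ = 14146.0356/255 = 55.47465... → 55.475.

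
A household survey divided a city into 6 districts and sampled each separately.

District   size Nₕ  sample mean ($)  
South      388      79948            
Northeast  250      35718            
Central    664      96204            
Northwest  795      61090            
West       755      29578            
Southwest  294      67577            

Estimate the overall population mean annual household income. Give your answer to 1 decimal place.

61854.5

N = 388 + 250 + 664 + 795 + 755 + 294 = 3146.
Weight each subgroup mean by Nₕ/N and sum.
Σ Nₕx̄ₕ = 388·79948 + 250·35718 + 664·96204 + 795·61090 + 755·29578 + 294·67577 = 31019824 + 8929500 + 63879456 + 48566550 + 22331390 + 19867638 = 194594358.
Divide by N: 194594358 / 3146 = 61854.532... → 61854.5.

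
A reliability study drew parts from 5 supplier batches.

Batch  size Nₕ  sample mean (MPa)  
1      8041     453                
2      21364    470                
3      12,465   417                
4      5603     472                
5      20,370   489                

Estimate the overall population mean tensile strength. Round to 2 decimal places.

N = 8041 + 21364 + 12465 + 5603 + 20370 = 67843.
Overall mean = Σ (Nₕ/N)·x̄ₕ — weight by population share, not a simple average.
Σ Nₕx̄ₕ = 8041·453 + 21364·470 + 12465·417 + 5603·472 + 20370·489 = 3642573 + 10041080 + 5197905 + 2644616 + 9960930 = 31487104.
Divide by N: 31487104 / 67843 = 464.1172... → 464.12.

464.12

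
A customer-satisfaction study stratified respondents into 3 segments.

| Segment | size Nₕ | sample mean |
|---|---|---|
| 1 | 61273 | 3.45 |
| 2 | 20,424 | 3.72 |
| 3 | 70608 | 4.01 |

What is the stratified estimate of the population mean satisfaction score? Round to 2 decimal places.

3.75

N = 61273 + 20424 + 70608 = 152305.
Weight each subgroup mean by Nₕ/N and sum.
Σ Nₕx̄ₕ = 61273·3.45 + 20424·3.72 + 70608·4.01 = 211391.85 + 75977.28 + 283138.08 = 570507.21.
Divide by N: 570507.21 / 152305 = 3.7458... → 3.75.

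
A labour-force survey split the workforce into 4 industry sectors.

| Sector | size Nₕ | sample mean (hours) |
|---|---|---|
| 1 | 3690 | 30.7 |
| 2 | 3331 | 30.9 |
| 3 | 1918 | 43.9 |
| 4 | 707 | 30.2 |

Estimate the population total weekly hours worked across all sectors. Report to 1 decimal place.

321762.5

1: 3690·30.7 = 113283
2: 3331·30.9 = 102927.9
3: 1918·43.9 = 84200.2
4: 707·30.2 = 21351.4
τ̂ = Σ Nₕx̄ₕ = 321762.5.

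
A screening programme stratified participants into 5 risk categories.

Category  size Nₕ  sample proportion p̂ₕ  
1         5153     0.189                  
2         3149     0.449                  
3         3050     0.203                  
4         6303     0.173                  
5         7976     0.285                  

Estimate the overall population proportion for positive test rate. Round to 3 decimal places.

0.249

N = 5153 + 3149 + 3050 + 6303 + 7976 = 25631.
Overall proportion = Σ (Nₕ/N)·p̂ₕ.
Σ Nₕp̂ₕ = 973.917 + 1413.901 + 619.15 + 1090.419 + 2273.16 = 6370.547.
6370.547 / 25631 = 0.24855... → 0.249.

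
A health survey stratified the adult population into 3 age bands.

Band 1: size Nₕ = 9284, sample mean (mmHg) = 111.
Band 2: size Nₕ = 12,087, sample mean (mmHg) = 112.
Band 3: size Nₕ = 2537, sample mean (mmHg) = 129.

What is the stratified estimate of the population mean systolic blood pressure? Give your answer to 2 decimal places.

N = 23908; weights Wₕ = Nₕ/N = (0.3883, 0.5056, 0.1061).
x̄_st = Σ Wₕ·x̄ₕ = 0.3883·111 + 0.5056·112 + 0.1061·129 ≈ 113.4156...
→ 113.42.

113.42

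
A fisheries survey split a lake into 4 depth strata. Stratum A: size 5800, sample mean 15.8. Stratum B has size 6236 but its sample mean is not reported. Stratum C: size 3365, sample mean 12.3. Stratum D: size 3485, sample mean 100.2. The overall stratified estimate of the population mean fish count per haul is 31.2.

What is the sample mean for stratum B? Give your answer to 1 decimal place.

17.2

N = 5800 + 6236 + 3365 + 3485 = 18886.
Overall total = μ·N = 31.2·18886 = 589243.2.
Subtract the known strata: 5800·15.8 + 3365·12.3 + 3485·100.2 = 482226.5.
Remaining total for stratum B: 589243.2 − 482226.5 = 107016.7.
Divide by its size: 107016.7 / 6236 = 17.161... → 17.2.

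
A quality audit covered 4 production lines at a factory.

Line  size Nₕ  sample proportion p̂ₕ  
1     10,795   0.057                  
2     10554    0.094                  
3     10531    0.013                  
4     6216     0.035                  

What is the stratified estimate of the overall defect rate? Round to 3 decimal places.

0.051

N = 10795 + 10554 + 10531 + 6216 = 38096.
Overall proportion = Σ (Nₕ/N)·p̂ₕ.
Σ Nₕp̂ₕ = 615.315 + 992.076 + 136.903 + 217.56 = 1961.854.
1961.854 / 38096 = 0.05150... → 0.051.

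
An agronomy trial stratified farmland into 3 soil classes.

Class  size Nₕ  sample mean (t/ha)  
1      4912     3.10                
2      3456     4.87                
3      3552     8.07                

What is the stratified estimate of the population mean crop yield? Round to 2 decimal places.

5.09

x̄_st = (Σ Nₕx̄ₕ) / (Σ Nₕ) = (4912·3.10 + 3456·4.87 + 3552·8.07) / 11920
= 60722.56 / 11920 = 5.0942... → 5.09.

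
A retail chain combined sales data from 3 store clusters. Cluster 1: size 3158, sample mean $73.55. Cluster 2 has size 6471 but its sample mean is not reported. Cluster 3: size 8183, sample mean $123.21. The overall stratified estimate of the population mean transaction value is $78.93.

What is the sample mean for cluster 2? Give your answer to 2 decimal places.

25.56

Σ Nₕx̄ₕ = N·μ, so 6471·x̄_2 = 17812·78.93 − (3158·73.55 + 8183·123.21).
= 1405901.16 − 1240498.33 = 165402.83.
x̄_2 = 165402.83 / 6471 = 25.5606... → 25.56.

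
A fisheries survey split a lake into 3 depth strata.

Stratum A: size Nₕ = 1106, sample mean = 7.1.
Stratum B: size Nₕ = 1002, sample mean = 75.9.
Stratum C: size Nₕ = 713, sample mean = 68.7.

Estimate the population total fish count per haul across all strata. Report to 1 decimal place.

Estimate total by summing Nₕ·x̄ₕ over strata.
1106·7.1 + 1002·75.9 + 713·68.7 = 7852.6 + 76051.8 + 48983.1 = 132887.5.

132887.5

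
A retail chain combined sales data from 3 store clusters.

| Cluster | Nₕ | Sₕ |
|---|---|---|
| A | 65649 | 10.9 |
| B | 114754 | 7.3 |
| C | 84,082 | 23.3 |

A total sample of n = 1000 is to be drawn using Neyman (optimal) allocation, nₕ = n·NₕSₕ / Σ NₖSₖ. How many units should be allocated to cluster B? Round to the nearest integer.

Σ NₕSₕ = 65649·10.9 + 114754·7.3 + 84082·23.3 = 3512388.9.
Share for B: 837704.2/3512388.9 = 0.23850.
n_B = 1000 × 0.23850 = 238.500... → 238.

238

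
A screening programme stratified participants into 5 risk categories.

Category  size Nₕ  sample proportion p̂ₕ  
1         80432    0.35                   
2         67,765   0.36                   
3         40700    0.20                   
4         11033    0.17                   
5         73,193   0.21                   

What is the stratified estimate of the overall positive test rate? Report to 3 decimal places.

Wₕ = Nₕ/N with N = 273123: 0.2945, 0.2481, 0.1490, 0.0404, 0.2680.
p̂_st = 0.2945·0.35 + 0.2481·0.36 + 0.1490·0.20 + 0.0404·0.17 + 0.2680·0.21 ≈ 0.28534... → 0.285.

0.285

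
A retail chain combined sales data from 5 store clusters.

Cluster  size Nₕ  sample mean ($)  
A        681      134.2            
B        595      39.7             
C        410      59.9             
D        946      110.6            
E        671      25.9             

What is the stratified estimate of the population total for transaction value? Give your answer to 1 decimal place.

261577.2

Population total = Σ Nₕ·x̄ₕ (each stratum's size times its mean).
681·134.2 + 595·39.7 + 410·59.9 + 946·110.6 + 671·25.9 = 91390.2 + 23621.5 + 24559 + 104627.6 + 17378.9 = 261577.2.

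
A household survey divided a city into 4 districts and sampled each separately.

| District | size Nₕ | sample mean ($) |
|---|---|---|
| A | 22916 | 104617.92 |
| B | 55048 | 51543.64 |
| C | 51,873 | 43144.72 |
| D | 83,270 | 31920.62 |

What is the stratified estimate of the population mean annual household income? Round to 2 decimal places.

47538.91

x̄_st = (Σ Nₕx̄ₕ) / (Σ Nₕ) = (22916·104617.92 + 55048·51543.64 + 51873·43144.72 + 83270·31920.62) / 213107
= 10130874637.4 / 213107 = 47538.9107... → 47538.91.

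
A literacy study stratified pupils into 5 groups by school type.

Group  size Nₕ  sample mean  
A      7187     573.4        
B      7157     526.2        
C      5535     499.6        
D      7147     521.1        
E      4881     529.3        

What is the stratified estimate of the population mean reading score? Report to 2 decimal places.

x̄_st = (Σ Nₕx̄ₕ) / (Σ Nₕ) = (7187·573.4 + 7157·526.2 + 5535·499.6 + 7147·521.1 + 4881·529.3) / 31907
= 16960140.2 / 31907 = 531.5492... → 531.55.

531.55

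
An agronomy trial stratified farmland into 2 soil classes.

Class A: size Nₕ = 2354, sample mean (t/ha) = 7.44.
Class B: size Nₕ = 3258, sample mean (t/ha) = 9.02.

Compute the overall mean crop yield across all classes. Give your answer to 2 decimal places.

8.36

N = 2354 + 3258 = 5612.
Overall mean = Σ (Nₕ/N)·x̄ₕ — weight by population share, not a simple average.
Σ Nₕx̄ₕ = 2354·7.44 + 3258·9.02 = 17513.76 + 29387.16 = 46900.92.
Divide by N: 46900.92 / 5612 = 8.3573... → 8.36.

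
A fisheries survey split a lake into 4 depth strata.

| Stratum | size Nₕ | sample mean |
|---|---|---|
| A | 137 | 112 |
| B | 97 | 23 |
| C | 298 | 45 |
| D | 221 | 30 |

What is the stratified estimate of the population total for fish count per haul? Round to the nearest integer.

Estimate total by summing Nₕ·x̄ₕ over strata.
137·112 + 97·23 + 298·45 + 221·30 = 15344 + 2231 + 13410 + 6630 = 37615.

37615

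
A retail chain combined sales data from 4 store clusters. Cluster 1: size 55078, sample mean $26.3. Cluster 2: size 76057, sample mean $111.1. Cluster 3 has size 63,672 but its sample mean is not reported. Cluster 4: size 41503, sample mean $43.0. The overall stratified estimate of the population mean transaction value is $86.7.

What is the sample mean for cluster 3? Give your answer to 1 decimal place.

138.3

Σ Nₕx̄ₕ = N·μ, so 63672·x̄_3 = 236310·86.7 − (55078·26.3 + 76057·111.1 + 41503·43.0).
= 20488077 − 11683113.1 = 8804963.9.
x̄_3 = 8804963.9 / 63672 = 138.286... → 138.3.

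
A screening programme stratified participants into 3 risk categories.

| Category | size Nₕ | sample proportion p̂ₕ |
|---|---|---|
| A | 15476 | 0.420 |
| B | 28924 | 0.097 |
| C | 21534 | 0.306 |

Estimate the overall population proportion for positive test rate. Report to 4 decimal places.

0.2411

N = 15476 + 28924 + 21534 = 65934.
Overall proportion = Σ (Nₕ/N)·p̂ₕ.
Σ Nₕp̂ₕ = 6499.92 + 2805.628 + 6589.404 = 15894.952.
15894.952 / 65934 = 0.241074... → 0.2411.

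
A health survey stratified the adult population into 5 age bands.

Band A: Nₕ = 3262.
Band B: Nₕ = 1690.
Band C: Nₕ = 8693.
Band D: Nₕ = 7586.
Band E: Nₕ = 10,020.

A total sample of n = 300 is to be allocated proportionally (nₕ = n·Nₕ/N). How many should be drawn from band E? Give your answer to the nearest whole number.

96

N = 3262 + 1690 + 8693 + 7586 + 10020 = 31251.
n_E = 300·10020/31251 = 96.189... → 96.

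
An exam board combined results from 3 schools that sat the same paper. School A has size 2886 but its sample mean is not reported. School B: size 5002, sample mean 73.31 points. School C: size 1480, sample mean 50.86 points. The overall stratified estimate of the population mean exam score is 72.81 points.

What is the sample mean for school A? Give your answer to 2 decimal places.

N = 2886 + 5002 + 1480 = 9368.
Overall total = μ·N = 72.81·9368 = 682084.08.
Subtract the known strata: 5002·73.31 + 1480·50.86 = 441969.42.
Remaining total for school A: 682084.08 − 441969.42 = 240114.66.
Divide by its size: 240114.66 / 2886 = 83.1998... → 83.20.

83.20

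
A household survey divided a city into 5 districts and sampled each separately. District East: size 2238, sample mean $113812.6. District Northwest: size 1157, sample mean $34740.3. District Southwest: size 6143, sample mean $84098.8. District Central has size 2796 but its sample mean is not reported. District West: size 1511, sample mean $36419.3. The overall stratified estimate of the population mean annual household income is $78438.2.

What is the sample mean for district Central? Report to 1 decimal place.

N = 2238 + 1157 + 6143 + 2796 + 1511 = 13845.
Overall total = μ·N = 78438.2·13845 = 1085976879.
Subtract the known strata: 2238·113812.6 + 1157·34740.3 + 6143·84098.8 + 1511·36419.3 = 866555616.6.
Remaining total for district Central: 1085976879 − 866555616.6 = 219421262.4.
Divide by its size: 219421262.4 / 2796 = 78476.846... → 78476.8.

78476.8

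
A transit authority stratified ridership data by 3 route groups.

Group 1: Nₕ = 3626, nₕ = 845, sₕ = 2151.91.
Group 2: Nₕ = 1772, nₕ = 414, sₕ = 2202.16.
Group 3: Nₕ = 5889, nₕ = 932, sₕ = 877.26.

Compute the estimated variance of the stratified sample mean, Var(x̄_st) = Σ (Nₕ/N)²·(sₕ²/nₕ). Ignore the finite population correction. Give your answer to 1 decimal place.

1079.1

N = 11287; Wₕ = Nₕ/N.
group 1: (3626/11287)²·2151.91²/845 = 565.5748
group 2: (1772/11287)²·2202.16²/414 = 288.7140
group 3: (5889/11287)²·877.26²/932 = 224.7847
Sum = 1079.0735 → 1079.1.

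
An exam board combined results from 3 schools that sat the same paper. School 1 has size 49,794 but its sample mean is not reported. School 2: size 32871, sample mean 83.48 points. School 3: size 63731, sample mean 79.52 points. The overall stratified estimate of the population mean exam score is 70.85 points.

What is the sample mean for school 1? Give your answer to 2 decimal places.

N = 49794 + 32871 + 63731 = 146396.
Overall total = μ·N = 70.85·146396 = 10372156.6.
Subtract the known strata: 32871·83.48 + 63731·79.52 = 7811960.2.
Remaining total for school 1: 10372156.6 − 7811960.2 = 2560196.4.
Divide by its size: 2560196.4 / 49794 = 51.4158... → 51.42.

51.42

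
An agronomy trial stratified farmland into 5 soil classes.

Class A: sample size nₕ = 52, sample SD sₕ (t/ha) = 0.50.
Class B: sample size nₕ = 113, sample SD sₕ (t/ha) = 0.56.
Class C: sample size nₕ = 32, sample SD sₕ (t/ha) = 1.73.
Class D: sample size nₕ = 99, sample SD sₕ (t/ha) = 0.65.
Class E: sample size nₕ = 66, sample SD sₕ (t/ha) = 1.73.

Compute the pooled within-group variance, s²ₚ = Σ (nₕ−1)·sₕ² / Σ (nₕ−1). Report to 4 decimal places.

Degrees of freedom: 51 + 112 + 31 + 98 + 65 = 357.
Σ(nₕ−1)sₕ² = 51·0.25 + 112·0.3136 + 31·2.9929 + 98·0.4225 + 65·2.9929 = 376.5966.
s²ₚ = 376.5966 / 357 = 1.054892... → 1.0549.

1.0549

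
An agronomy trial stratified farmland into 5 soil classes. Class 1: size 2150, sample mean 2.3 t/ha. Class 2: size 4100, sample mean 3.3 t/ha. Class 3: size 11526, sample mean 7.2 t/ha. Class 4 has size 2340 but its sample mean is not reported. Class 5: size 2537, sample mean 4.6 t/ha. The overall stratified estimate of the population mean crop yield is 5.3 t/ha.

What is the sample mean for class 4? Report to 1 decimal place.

N = 2150 + 4100 + 11526 + 2340 + 2537 = 22653.
Overall total = μ·N = 5.3·22653 = 120060.9.
Subtract the known strata: 2150·2.3 + 4100·3.3 + 11526·7.2 + 2537·4.6 = 113132.4.
Remaining total for class 4: 120060.9 − 113132.4 = 6928.5.
Divide by its size: 6928.5 / 2340 = 2.961... → 3.0.

3.0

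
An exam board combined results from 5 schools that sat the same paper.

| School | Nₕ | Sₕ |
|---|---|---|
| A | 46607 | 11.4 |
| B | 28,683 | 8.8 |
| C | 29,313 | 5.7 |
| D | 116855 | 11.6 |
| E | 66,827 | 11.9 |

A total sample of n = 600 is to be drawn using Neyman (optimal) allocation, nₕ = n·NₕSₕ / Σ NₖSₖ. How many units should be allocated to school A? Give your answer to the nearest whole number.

Σ NₕSₕ = 46607·11.4 + 28683·8.8 + 29313·5.7 + 116855·11.6 + 66827·11.9 = 3101573.6.
Share for A: 531319.8/3101573.6 = 0.17131.
n_A = 600 × 0.17131 = 102.784... → 103.

103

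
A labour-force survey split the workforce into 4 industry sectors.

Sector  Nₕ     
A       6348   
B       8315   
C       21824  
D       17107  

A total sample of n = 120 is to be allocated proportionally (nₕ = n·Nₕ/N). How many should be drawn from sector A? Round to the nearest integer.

Share of sector A = 6348/53594 = 0.11845.
Allocate 120 × 0.11845 = 14.214... → 14.

14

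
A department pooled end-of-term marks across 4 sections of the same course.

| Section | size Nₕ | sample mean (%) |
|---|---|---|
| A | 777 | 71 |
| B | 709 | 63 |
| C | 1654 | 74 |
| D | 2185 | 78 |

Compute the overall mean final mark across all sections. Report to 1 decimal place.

N = 777 + 709 + 1654 + 2185 = 5325.
The stratified mean weights each stratum mean by its population share Nₕ/N.
Σ Nₕx̄ₕ = 777·71 + 709·63 + 1654·74 + 2185·78 = 55167 + 44667 + 122396 + 170430 = 392660.
Divide by N: 392660 / 5325 = 73.739... → 73.7.

73.7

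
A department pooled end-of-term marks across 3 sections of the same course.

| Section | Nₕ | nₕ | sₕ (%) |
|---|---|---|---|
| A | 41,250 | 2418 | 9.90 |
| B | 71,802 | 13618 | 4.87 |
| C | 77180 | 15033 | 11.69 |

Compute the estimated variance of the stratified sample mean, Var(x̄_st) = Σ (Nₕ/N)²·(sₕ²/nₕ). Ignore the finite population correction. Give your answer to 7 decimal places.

0.0036503

N = 190232; Wₕ = Nₕ/N.
section A: (41250/190232)²·9.90²/2418 = 0.0019058769
section B: (71802/190232)²·4.87²/13618 = 0.0002481136
section C: (77180/190232)²·11.69²/15033 = 0.0014963244
Sum = 0.0036503149 → 0.0036503.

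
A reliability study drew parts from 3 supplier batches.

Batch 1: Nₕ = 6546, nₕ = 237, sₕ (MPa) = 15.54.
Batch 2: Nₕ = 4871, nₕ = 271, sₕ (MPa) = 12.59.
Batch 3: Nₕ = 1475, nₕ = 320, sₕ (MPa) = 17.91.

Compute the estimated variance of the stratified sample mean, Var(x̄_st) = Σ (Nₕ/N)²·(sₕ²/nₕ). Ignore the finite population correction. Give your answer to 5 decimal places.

0.35932

N = 12892. Term for each stratum: Wₕ²sₕ²/nₕ.
Var(x̄_st) = 0.26270304 + 0.08349834 + 0.01312153 = 0.35932291 → 0.35932.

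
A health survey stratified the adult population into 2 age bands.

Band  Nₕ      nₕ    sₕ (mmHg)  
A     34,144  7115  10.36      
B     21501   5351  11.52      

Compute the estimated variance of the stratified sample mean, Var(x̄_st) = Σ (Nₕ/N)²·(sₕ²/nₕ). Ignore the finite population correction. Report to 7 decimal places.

N = 55645; Wₕ = Nₕ/N.
band A: (34144/55645)²·10.36²/7115 = 0.0056796439
band B: (21501/55645)²·11.52²/5351 = 0.0037028407
Sum = 0.0093824846 → 0.0093825.

0.0093825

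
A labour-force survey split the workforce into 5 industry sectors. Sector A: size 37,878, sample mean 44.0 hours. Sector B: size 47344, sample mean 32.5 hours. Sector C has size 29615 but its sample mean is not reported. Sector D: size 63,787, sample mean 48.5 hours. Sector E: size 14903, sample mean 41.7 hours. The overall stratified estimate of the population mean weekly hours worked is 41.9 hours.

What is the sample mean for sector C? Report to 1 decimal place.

40.1

Σ Nₕx̄ₕ = N·μ, so 29615·x̄_C = 193527·41.9 − (37878·44.0 + 47344·32.5 + 63787·48.5 + 14903·41.7).
= 8108781.3 − 6920436.6 = 1188344.7.
x̄_C = 1188344.7 / 29615 = 40.126... → 40.1.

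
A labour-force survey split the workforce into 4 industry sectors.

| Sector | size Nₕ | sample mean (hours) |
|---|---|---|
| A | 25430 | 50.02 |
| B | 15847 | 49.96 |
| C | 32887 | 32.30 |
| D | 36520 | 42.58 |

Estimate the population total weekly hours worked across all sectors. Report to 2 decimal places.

Population total = Σ Nₕ·x̄ₕ (each stratum's size times its mean).
25430·50.02 + 15847·49.96 + 32887·32.30 + 36520·42.58 = 1272008.6 + 791716.12 + 1062250.1 + 1555021.6 = 4680996.42.

4680996.42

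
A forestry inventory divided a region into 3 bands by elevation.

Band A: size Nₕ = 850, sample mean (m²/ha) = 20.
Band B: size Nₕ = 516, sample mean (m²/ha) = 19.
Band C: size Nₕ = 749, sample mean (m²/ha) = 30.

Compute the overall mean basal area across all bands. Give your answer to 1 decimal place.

N = 850 + 516 + 749 = 2115.
The stratified mean weights each stratum mean by its population share Nₕ/N.
Σ Nₕx̄ₕ = 850·20 + 516·19 + 749·30 = 17000 + 9804 + 22470 = 49274.
Divide by N: 49274 / 2115 = 23.297... → 23.3.

23.3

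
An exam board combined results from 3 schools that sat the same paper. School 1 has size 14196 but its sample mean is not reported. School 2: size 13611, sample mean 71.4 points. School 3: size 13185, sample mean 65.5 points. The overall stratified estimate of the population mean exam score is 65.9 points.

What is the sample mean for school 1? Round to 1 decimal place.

61.0

N = 14196 + 13611 + 13185 = 40992.
Overall total = μ·N = 65.9·40992 = 2701372.8.
Subtract the known strata: 13611·71.4 + 13185·65.5 = 1835442.9.
Remaining total for school 1: 2701372.8 − 1835442.9 = 865929.9.
Divide by its size: 865929.9 / 14196 = 60.998... → 61.0.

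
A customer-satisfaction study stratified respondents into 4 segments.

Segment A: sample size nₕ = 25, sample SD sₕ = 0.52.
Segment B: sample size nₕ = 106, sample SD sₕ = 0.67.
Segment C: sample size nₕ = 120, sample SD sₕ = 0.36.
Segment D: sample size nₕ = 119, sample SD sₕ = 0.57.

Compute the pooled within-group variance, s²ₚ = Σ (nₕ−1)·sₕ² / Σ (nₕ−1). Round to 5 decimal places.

0.29340

Degrees of freedom: 24 + 105 + 119 + 118 = 366.
Σ(nₕ−1)sₕ² = 24·0.2704 + 105·0.4489 + 119·0.1296 + 118·0.3249 = 107.3847.
s²ₚ = 107.3847 / 366 = 0.2934008... → 0.29340.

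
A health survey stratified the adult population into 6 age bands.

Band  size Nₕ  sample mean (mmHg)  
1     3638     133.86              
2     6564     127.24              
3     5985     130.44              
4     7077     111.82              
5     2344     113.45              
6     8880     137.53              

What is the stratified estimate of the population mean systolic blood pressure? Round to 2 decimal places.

127.04

N = 3638 + 6564 + 5985 + 7077 + 2344 + 8880 = 34488.
The stratified mean weights each stratum mean by its population share Nₕ/N.
Σ Nₕx̄ₕ = 3638·133.86 + 6564·127.24 + 5985·130.44 + 7077·111.82 + 2344·113.45 + 8880·137.53 = 486982.68 + 835203.36 + 780683.4 + 791350.14 + 265926.8 + 1221266.4 = 4381412.78.
Divide by N: 4381412.78 / 34488 = 127.0417... → 127.04.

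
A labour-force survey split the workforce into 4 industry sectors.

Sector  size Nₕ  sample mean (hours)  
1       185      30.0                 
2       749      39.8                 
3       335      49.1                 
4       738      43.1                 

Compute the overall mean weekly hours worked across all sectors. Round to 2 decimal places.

N = 2007; weights Wₕ = Nₕ/N = (0.0922, 0.3732, 0.1669, 0.3677).
x̄_st = Σ Wₕ·x̄ₕ = 0.0922·30.0 + 0.3732·39.8 + 0.1669·49.1 + 0.3677·43.1 ≈ 41.6624...
→ 41.66.

41.66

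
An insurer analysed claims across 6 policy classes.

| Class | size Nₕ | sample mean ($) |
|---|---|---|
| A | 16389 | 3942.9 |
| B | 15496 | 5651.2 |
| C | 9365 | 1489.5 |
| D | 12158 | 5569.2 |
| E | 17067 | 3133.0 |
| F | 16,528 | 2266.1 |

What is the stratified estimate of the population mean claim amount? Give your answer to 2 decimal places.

3732.93

x̄_st = (Σ Nₕx̄ₕ) / (Σ Nₕ) = (16389·3942.9 + 15496·5651.2 + 9365·1489.5 + 12158·5569.2 + 17067·3133.0 + 16528·2266.1) / 87003
= 324775696.2 / 87003 = 3732.9253... → 3732.93.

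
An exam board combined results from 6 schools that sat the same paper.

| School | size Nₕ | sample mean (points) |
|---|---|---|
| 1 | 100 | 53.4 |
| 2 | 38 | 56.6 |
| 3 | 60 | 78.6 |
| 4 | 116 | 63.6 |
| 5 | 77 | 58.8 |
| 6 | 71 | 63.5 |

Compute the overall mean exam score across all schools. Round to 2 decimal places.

61.95

N = 462; weights Wₕ = Nₕ/N = (0.2165, 0.0823, 0.1299, 0.2511, 0.1667, 0.1537).
x̄_st = Σ Wₕ·x̄ₕ = 0.2165·53.4 + 0.0823·56.6 + 0.1299·78.6 + 0.2511·63.6 + 0.1667·58.8 + 0.1537·63.5 ≈ 61.9491...
→ 61.95.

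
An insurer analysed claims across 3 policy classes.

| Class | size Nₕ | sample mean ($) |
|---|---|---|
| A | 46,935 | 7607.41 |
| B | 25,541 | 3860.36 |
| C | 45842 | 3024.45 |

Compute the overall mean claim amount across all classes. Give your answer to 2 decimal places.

x̄_st = (Σ Nₕx̄ₕ) / (Σ Nₕ) = (46935·7607.41 + 25541·3860.36 + 45842·3024.45) / 118318
= 594298080.01 / 118318 = 5022.8881... → 5022.89.

5022.89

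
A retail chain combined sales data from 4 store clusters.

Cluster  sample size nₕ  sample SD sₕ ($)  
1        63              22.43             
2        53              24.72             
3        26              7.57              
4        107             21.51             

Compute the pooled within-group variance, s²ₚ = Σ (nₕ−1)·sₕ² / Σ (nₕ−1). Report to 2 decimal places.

Degrees of freedom: 62 + 52 + 25 + 106 = 245.
Σ(nₕ−1)sₕ² = 62·503.1049 + 52·611.0784 + 25·57.3049 + 106·462.6801 = 113445.2937.
s²ₚ = 113445.2937 / 245 = 463.0420... → 463.04.

463.04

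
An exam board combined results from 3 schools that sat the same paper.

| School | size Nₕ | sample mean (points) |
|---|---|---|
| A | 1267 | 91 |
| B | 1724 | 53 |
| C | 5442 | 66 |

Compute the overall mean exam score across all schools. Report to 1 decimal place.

67.1

N = 8433; weights Wₕ = Nₕ/N = (0.1502, 0.2044, 0.6453).
x̄_st = Σ Wₕ·x̄ₕ = 0.1502·91 + 0.2044·53 + 0.6453·66 ≈ 67.098...
→ 67.1.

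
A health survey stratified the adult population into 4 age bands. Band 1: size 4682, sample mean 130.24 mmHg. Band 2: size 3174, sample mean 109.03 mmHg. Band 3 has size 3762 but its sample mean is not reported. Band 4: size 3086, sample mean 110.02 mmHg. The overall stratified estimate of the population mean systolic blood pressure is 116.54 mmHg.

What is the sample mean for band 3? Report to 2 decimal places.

N = 4682 + 3174 + 3762 + 3086 = 14704.
Overall total = μ·N = 116.54·14704 = 1713604.16.
Subtract the known strata: 4682·130.24 + 3174·109.03 + 3086·110.02 = 1295366.62.
Remaining total for band 3: 1713604.16 − 1295366.62 = 418237.54.
Divide by its size: 418237.54 / 3762 = 111.1743... → 111.17.

111.17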